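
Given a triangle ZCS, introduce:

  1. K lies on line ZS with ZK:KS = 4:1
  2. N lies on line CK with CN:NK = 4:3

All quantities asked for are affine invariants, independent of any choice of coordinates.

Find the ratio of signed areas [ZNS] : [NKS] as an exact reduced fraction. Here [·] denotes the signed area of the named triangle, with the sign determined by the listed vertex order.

Choose coordinates Z = (0, 0), C = (1, 0), S = (0, 1).
1. K lies on line ZS with ZK:KS = 4:1 ⇒ K = (0, 4/5)
2. N lies on line CK with CN:NK = 4:3 ⇒ N = (3/7, 16/35)
2·[ZNS] = 3/7, 2·[NKS] = -3/35
[ZNS]:[NKS] = 3/7:-3/35 = -5

[ZNS]:[NKS] = -5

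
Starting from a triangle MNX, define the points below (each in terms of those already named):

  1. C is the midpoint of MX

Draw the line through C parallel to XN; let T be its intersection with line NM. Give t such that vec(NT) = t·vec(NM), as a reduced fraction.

t = 1/2

Set M = (0, 0), N = (1, 0), X = (0, 1); any affine frame gives the same invariant.
1. C is the midpoint of MX ⇒ C = (0, 1/2)
through C parallel to XN: direction (1, -1); meets NM at T = (1/2, 0)
T = N + t·(M−N) with t = 1/2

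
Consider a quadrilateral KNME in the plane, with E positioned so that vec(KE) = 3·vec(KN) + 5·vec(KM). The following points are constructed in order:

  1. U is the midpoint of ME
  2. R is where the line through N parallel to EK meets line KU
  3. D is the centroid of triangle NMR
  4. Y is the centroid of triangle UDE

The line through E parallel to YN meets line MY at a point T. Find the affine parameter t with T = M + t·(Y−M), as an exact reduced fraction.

t = 86/31

Set K = (0, 0), N = (1, 0), M = (0, 1), E = (3, 5); any affine frame gives the same invariant.
1. U is the midpoint of ME ⇒ U = (3/2, 3)
2. R is where the line through N parallel to EK meets line KU ⇒ R = (-5, -10)
3. D is the centroid of triangle NMR ⇒ D = (-4/3, -3)
4. Y is the centroid of triangle UDE ⇒ Y = (19/18, 5/3)
through E parallel to YN: direction (-1/18, -5/3); meets MY at T = (817/279, 265/93)
T = M + t·(Y−M) with t = 86/31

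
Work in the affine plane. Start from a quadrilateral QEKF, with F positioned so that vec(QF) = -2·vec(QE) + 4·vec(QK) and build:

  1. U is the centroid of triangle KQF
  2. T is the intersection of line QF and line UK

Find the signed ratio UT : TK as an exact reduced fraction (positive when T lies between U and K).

UT:TK = -1/3

Set Q = (0, 0), E = (1, 0), K = (0, 1), F = (-2, 4); any affine frame gives the same invariant.
1. U is the centroid of triangle KQF ⇒ U = (-2/3, 5/3)
2. T is the intersection of line QF and line UK ⇒ T = (-1, 2)
T = U + t·(K−U) with t = -1/2, so UT:TK = t:(1−t) = -1/2:3/2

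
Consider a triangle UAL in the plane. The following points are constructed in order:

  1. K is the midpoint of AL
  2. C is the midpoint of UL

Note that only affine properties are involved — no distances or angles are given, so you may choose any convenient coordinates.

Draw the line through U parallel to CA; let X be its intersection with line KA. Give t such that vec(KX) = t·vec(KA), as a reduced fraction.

t = 3

Set U = (0, 0), A = (1, 0), L = (0, 1); any affine frame gives the same invariant.
1. K is the midpoint of AL ⇒ K = (1/2, 1/2)
2. C is the midpoint of UL ⇒ C = (0, 1/2)
through U parallel to CA: direction (1, -1/2); meets KA at X = (2, -1)
X = K + t·(A−K) with t = 3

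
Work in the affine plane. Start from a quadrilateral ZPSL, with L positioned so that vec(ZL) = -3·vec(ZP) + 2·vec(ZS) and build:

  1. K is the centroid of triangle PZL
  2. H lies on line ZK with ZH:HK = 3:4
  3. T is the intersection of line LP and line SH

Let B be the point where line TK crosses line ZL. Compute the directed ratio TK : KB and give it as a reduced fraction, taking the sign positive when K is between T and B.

Assign Z = (0, 0), P = (1, 0), S = (0, 1), L = (-3, 2) — the answer is frame-independent, so this choice is without loss of generality.
1. K is the centroid of triangle PZL ⇒ K = (-2/3, 2/3)
2. H lies on line ZK with ZH:HK = 3:4 ⇒ H = (-2/7, 2/7)
3. T is the intersection of line LP and line SH ⇒ T = (-1/6, 7/12)
line TK meets ZL at B = (-10/9, 20/27)
K = T + t·(B−T) with t = 9/17, so TK:KB = 9/17:8/17

TK:KB = 9/8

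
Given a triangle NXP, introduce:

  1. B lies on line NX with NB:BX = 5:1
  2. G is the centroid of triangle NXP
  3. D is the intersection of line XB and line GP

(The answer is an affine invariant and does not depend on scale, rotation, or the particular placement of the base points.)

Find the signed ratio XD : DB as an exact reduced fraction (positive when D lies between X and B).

XD:DB = -3/2

Choose coordinates N = (0, 0), X = (1, 0), P = (0, 1).
1. B lies on line NX with NB:BX = 5:1 ⇒ B = (5/6, 0)
2. G is the centroid of triangle NXP ⇒ G = (1/3, 1/3)
3. D is the intersection of line XB and line GP ⇒ D = (1/2, 0)
D = X + t·(B−X) with t = 3, so XD:DB = t:(1−t) = 3:-2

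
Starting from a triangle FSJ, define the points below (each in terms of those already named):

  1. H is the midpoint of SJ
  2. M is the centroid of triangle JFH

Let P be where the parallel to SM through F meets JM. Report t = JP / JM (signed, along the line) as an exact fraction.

Assign F = (0, 0), S = (1, 0), J = (0, 1) — the answer is frame-independent, so this choice is without loss of generality.
1. H is the midpoint of SJ ⇒ H = (1/2, 1/2)
2. M is the centroid of triangle JFH ⇒ M = (1/6, 1/2)
through F parallel to SM: direction (-5/6, 1/2); meets JM at P = (5/12, -1/4)
P = J + t·(M−J) with t = 5/2

t = 5/2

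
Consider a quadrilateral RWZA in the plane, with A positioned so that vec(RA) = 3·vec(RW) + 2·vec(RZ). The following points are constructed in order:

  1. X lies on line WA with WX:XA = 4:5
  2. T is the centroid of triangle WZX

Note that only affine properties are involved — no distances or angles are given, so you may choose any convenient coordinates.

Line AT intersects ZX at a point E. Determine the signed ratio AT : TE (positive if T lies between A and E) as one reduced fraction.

AT:TE = -19/4

Set R = (0, 0), W = (1, 0), Z = (0, 1), A = (3, 2); any affine frame gives the same invariant.
1. X lies on line WA with WX:XA = 4:5 ⇒ X = (17/9, 8/9)
2. T is the centroid of triangle WZX ⇒ T = (26/27, 17/27)
line AT meets ZX at E = (238/171, 157/171)
T = A + t·(E−A) with t = 19/15, so AT:TE = 19/15:-4/15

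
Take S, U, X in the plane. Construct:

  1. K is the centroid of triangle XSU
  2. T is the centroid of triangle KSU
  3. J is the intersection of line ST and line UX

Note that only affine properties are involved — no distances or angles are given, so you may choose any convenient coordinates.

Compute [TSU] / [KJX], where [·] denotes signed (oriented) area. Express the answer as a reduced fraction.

Set S = (0, 0), U = (1, 0), X = (0, 1); any affine frame gives the same invariant.
1. K is the centroid of triangle XSU ⇒ K = (1/3, 1/3)
2. T is the centroid of triangle KSU ⇒ T = (4/9, 1/9)
3. J is the intersection of line ST and line UX ⇒ J = (4/5, 1/5)
2·[TSU] = 1/9, 2·[KJX] = 4/15
[TSU]:[KJX] = 1/9:4/15 = 5/12

[TSU]:[KJX] = 5/12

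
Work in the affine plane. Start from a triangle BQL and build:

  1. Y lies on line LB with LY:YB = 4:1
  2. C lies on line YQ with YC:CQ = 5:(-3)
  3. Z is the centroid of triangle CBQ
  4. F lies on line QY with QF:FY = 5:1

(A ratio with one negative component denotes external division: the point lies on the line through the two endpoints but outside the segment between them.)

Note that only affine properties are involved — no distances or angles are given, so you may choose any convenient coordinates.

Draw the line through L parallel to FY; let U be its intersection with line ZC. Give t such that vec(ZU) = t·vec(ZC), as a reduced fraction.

Assign B = (0, 0), Q = (1, 0), L = (0, 1) — the answer is frame-independent, so this choice is without loss of generality.
1. Y lies on line LB with LY:YB = 4:1 ⇒ Y = (0, 1/5)
2. C lies on line YQ with YC:CQ = 5:(-3) ⇒ C = (5/2, -3/10)
3. Z is the centroid of triangle CBQ ⇒ Z = (7/6, -1/10)
4. F lies on line QY with QF:FY = 5:1 ⇒ F = (1/6, 1/6)
through L parallel to FY: direction (-1/6, 1/30); meets ZC at U = (37/2, -27/10)
U = Z + t·(C−Z) with t = 13

t = 13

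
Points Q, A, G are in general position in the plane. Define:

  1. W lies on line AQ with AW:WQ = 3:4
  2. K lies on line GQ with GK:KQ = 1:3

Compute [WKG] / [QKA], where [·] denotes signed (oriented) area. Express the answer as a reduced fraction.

[WKG]:[QKA] = 4/21

Set Q = (0, 0), A = (1, 0), G = (0, 1); any affine frame gives the same invariant.
1. W lies on line AQ with AW:WQ = 3:4 ⇒ W = (4/7, 0)
2. K lies on line GQ with GK:KQ = 1:3 ⇒ K = (0, 3/4)
2·[WKG] = -1/7, 2·[QKA] = -3/4
[WKG]:[QKA] = -1/7:-3/4 = 4/21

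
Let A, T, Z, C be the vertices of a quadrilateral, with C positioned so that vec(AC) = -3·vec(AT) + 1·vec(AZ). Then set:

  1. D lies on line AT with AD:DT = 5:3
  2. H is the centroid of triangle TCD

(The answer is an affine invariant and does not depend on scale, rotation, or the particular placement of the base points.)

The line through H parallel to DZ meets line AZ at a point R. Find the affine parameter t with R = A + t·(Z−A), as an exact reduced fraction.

t = -2/5

Set A = (0, 0), T = (1, 0), Z = (0, 1), C = (-3, 1); any affine frame gives the same invariant.
1. D lies on line AT with AD:DT = 5:3 ⇒ D = (5/8, 0)
2. H is the centroid of triangle TCD ⇒ H = (-11/24, 1/3)
through H parallel to DZ: direction (-5/8, 1); meets AZ at R = (0, -2/5)
R = A + t·(Z−A) with t = -2/5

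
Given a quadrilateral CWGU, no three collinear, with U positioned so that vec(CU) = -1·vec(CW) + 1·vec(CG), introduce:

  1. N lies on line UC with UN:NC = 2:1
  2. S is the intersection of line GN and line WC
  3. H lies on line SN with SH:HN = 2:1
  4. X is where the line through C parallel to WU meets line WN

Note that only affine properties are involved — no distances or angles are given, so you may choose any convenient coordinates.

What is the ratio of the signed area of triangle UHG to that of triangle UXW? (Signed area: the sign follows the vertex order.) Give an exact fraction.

[UHG]:[UXW] = 7/9

Work in coordinates with C = (0, 0), W = (1, 0), G = (0, 1), U = (-1, 1).
1. N lies on line UC with UN:NC = 2:1 ⇒ N = (-1/3, 1/3)
2. S is the intersection of line GN and line WC ⇒ S = (-1/2, 0)
3. H lies on line SN with SH:HN = 2:1 ⇒ H = (-7/18, 2/9)
4. X is where the line through C parallel to WU meets line WN ⇒ X = (-1, 1/2)
2·[UHG] = 7/9, 2·[UXW] = 1
[UHG]:[UXW] = 7/9:1 = 7/9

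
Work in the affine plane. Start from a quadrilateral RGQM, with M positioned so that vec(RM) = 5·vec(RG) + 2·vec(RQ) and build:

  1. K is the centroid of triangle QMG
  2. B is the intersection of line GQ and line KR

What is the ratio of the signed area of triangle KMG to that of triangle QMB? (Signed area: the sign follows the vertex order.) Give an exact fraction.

[KMG]:[QMB] = 1/2

Set R = (0, 0), G = (1, 0), Q = (0, 1), M = (5, 2); any affine frame gives the same invariant.
1. K is the centroid of triangle QMG ⇒ K = (2, 1)
2. B is the intersection of line GQ and line KR ⇒ B = (2/3, 1/3)
2·[KMG] = -2, 2·[QMB] = -4
[KMG]:[QMB] = -2:-4 = 1/2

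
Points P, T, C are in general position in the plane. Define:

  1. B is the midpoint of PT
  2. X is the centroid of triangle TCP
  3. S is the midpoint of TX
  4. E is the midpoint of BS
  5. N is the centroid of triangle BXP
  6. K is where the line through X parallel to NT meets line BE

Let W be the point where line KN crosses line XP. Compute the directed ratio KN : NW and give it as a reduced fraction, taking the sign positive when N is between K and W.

Work in coordinates with P = (0, 0), T = (1, 0), C = (0, 1).
1. B is the midpoint of PT ⇒ B = (1/2, 0)
2. X is the centroid of triangle TCP ⇒ X = (1/3, 1/3)
3. S is the midpoint of TX ⇒ S = (2/3, 1/6)
4. E is the midpoint of BS ⇒ E = (7/12, 1/12)
5. N is the centroid of triangle BXP ⇒ N = (5/18, 1/9)
6. K is where the line through X parallel to NT meets line BE ⇒ K = (23/30, 4/15)
line KN meets XP at W = (1/30, 1/30)
N = K + t·(W−K) with t = 2/3, so KN:NW = 2/3:1/3

KN:NW = 2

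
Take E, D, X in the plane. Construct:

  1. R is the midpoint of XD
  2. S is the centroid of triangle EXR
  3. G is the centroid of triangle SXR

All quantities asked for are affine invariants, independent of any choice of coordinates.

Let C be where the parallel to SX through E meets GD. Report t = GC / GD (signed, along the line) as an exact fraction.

t = -4/5

Set E = (0, 0), D = (1, 0), X = (0, 1); any affine frame gives the same invariant.
1. R is the midpoint of XD ⇒ R = (1/2, 1/2)
2. S is the centroid of triangle EXR ⇒ S = (1/6, 1/2)
3. G is the centroid of triangle SXR ⇒ G = (2/9, 2/3)
through E parallel to SX: direction (-1/6, 1/2); meets GD at C = (-2/5, 6/5)
C = G + t·(D−G) with t = -4/5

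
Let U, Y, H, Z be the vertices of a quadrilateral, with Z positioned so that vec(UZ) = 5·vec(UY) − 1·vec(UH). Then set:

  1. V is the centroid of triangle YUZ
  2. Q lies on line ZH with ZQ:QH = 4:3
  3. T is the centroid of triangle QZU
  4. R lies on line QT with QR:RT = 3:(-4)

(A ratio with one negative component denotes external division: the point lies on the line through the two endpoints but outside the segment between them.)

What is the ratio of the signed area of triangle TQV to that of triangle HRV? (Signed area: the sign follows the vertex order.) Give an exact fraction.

[TQV]:[HRV] = -11/174

Choose coordinates U = (0, 0), Y = (1, 0), H = (0, 1), Z = (5, -1).
1. V is the centroid of triangle YUZ ⇒ V = (2, -1/3)
2. Q lies on line ZH with ZQ:QH = 4:3 ⇒ Q = (15/7, 1/7)
3. T is the centroid of triangle QZU ⇒ T = (50/21, -2/7)
4. R lies on line QT with QR:RT = 3:(-4) ⇒ R = (10/7, 10/7)
2·[TQV] = 11/63, 2·[HRV] = -58/21
[TQV]:[HRV] = 11/63:-58/21 = -11/174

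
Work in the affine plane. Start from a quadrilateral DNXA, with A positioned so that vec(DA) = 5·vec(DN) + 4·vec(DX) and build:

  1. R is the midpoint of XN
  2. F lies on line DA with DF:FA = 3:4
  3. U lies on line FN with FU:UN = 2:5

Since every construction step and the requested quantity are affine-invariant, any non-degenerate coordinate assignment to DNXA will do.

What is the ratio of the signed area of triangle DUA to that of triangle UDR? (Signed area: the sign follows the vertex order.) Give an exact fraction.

Set D = (0, 0), N = (1, 0), X = (0, 1), A = (5, 4); any affine frame gives the same invariant.
1. R is the midpoint of XN ⇒ R = (1/2, 1/2)
2. F lies on line DA with DF:FA = 3:4 ⇒ F = (15/7, 12/7)
3. U lies on line FN with FU:UN = 2:5 ⇒ U = (89/49, 60/49)
2·[DUA] = 8/7, 2·[UDR] = -29/98
[DUA]:[UDR] = 8/7:-29/98 = -112/29

[DUA]:[UDR] = -112/29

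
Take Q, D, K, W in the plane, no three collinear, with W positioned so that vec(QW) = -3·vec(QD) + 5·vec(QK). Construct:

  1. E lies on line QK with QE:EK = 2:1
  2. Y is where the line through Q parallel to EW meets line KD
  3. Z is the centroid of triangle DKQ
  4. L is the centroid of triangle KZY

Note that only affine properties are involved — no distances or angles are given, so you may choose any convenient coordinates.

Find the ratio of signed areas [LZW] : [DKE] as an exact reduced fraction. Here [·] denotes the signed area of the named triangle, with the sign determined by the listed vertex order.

[LZW]:[DKE] = 5/3

Set Q = (0, 0), D = (1, 0), K = (0, 1), W = (-3, 5); any affine frame gives the same invariant.
1. E lies on line QK with QE:EK = 2:1 ⇒ E = (0, 2/3)
2. Y is where the line through Q parallel to EW meets line KD ⇒ Y = (-9/4, 13/4)
3. Z is the centroid of triangle DKQ ⇒ Z = (1/3, 1/3)
4. L is the centroid of triangle KZY ⇒ L = (-23/36, 55/36)
2·[LZW] = 5/9, 2·[DKE] = 1/3
[LZW]:[DKE] = 5/9:1/3 = 5/3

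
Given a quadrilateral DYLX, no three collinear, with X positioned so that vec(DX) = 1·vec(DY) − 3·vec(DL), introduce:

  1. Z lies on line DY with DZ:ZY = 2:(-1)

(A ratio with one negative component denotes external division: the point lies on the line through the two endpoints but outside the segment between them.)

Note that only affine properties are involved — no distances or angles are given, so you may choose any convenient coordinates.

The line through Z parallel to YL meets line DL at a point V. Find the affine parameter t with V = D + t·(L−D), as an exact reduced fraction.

Work in coordinates with D = (0, 0), Y = (1, 0), L = (0, 1), X = (1, -3).
1. Z lies on line DY with DZ:ZY = 2:(-1) ⇒ Z = (2, 0)
through Z parallel to YL: direction (-1, 1); meets DL at V = (0, 2)
V = D + t·(L−D) with t = 2

t = 2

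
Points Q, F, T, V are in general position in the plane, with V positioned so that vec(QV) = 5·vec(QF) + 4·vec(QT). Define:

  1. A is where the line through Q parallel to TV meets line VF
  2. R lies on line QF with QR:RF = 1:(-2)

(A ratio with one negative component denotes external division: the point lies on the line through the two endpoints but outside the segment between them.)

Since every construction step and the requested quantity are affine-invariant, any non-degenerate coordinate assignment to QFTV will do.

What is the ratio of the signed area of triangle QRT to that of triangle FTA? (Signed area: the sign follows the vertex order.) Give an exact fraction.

Set Q = (0, 0), F = (1, 0), T = (0, 1), V = (5, 4); any affine frame gives the same invariant.
1. A is where the line through Q parallel to TV meets line VF ⇒ A = (5/2, 3/2)
2. R lies on line QF with QR:RF = 1:(-2) ⇒ R = (-1, 0)
2·[QRT] = -1, 2·[FTA] = -3
[QRT]:[FTA] = -1:-3 = 1/3

[QRT]:[FTA] = 1/3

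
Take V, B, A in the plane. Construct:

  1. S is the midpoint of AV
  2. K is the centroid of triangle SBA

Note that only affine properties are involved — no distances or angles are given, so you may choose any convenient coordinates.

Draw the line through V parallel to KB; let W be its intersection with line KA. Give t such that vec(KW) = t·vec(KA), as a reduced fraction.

Choose coordinates V = (0, 0), B = (1, 0), A = (0, 1).
1. S is the midpoint of AV ⇒ S = (0, 1/2)
2. K is the centroid of triangle SBA ⇒ K = (1/3, 1/2)
through V parallel to KB: direction (2/3, -1/2); meets KA at W = (4/3, -1)
W = K + t·(A−K) with t = -3

t = -3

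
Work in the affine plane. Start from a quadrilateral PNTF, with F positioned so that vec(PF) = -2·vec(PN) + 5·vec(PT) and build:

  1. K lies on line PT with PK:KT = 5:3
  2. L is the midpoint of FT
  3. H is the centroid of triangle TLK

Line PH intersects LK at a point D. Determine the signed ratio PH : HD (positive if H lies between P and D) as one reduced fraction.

Work in coordinates with P = (0, 0), N = (1, 0), T = (0, 1), F = (-2, 5).
1. K lies on line PT with PK:KT = 5:3 ⇒ K = (0, 5/8)
2. L is the midpoint of FT ⇒ L = (-1, 3)
3. H is the centroid of triangle TLK ⇒ H = (-1/3, 37/24)
line PH meets LK at D = (-5/18, 185/144)
H = P + t·(D−P) with t = 6/5, so PH:HD = 6/5:-1/5

PH:HD = -6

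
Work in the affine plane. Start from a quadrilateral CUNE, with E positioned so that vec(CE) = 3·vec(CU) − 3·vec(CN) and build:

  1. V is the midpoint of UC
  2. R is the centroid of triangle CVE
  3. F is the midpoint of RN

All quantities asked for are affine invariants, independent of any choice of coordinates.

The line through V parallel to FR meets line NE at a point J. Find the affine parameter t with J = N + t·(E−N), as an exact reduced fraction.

t = -1/8

Assign C = (0, 0), U = (1, 0), N = (0, 1), E = (3, -3) — the answer is frame-independent, so this choice is without loss of generality.
1. V is the midpoint of UC ⇒ V = (1/2, 0)
2. R is the centroid of triangle CVE ⇒ R = (7/6, -1)
3. F is the midpoint of RN ⇒ F = (7/12, 0)
through V parallel to FR: direction (7/12, -1); meets NE at J = (-3/8, 3/2)
J = N + t·(E−N) with t = -1/8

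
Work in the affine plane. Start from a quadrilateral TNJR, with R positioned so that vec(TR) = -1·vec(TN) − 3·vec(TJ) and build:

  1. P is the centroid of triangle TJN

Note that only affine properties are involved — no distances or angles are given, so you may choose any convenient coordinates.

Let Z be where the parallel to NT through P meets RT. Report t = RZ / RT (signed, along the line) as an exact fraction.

t = 10/9

Set T = (0, 0), N = (1, 0), J = (0, 1), R = (-1, -3); any affine frame gives the same invariant.
1. P is the centroid of triangle TJN ⇒ P = (1/3, 1/3)
through P parallel to NT: direction (-1, 0); meets RT at Z = (1/9, 1/3)
Z = R + t·(T−R) with t = 10/9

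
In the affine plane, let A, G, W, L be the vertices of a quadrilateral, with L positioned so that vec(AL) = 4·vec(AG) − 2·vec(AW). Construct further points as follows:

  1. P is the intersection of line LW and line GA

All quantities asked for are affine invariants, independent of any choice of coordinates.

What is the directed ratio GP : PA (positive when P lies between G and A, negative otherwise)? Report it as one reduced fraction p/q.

Work in coordinates with A = (0, 0), G = (1, 0), W = (0, 1), L = (4, -2).
1. P is the intersection of line LW and line GA ⇒ P = (4/3, 0)
P = G + t·(A−G) with t = -1/3, so GP:PA = t:(1−t) = -1/3:4/3

GP:PA = -1/4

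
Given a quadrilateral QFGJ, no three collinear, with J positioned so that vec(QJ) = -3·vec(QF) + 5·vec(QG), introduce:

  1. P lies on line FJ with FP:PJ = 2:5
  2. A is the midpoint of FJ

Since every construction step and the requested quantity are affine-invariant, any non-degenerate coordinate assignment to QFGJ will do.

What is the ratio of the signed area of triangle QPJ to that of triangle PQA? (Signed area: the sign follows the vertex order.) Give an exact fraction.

[QPJ]:[PQA] = -10/3

Assign Q = (0, 0), F = (1, 0), G = (0, 1), J = (-3, 5) — the answer is frame-independent, so this choice is without loss of generality.
1. P lies on line FJ with FP:PJ = 2:5 ⇒ P = (-1/7, 10/7)
2. A is the midpoint of FJ ⇒ A = (-1, 5/2)
2·[QPJ] = 25/7, 2·[PQA] = -15/14
[QPJ]:[PQA] = 25/7:-15/14 = -10/3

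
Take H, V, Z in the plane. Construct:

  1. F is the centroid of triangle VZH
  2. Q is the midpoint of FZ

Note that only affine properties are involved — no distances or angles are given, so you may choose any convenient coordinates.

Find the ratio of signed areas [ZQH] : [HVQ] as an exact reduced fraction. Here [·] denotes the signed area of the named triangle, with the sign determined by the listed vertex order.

[ZQH]:[HVQ] = -1/4

Choose coordinates H = (0, 0), V = (1, 0), Z = (0, 1).
1. F is the centroid of triangle VZH ⇒ F = (1/3, 1/3)
2. Q is the midpoint of FZ ⇒ Q = (1/6, 2/3)
2·[ZQH] = -1/6, 2·[HVQ] = 2/3
[ZQH]:[HVQ] = -1/6:2/3 = -1/4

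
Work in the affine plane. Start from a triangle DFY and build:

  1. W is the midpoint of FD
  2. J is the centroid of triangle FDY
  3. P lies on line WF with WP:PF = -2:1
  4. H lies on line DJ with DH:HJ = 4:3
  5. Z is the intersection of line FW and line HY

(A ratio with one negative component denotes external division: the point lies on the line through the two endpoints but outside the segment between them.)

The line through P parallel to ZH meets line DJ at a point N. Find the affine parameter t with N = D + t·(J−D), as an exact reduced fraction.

Choose coordinates D = (0, 0), F = (1, 0), Y = (0, 1).
1. W is the midpoint of FD ⇒ W = (1/2, 0)
2. J is the centroid of triangle FDY ⇒ J = (1/3, 1/3)
3. P lies on line WF with WP:PF = -2:1 ⇒ P = (3/2, 0)
4. H lies on line DJ with DH:HJ = 4:3 ⇒ H = (4/21, 4/21)
5. Z is the intersection of line FW and line HY ⇒ Z = (4/17, 0)
through P parallel to ZH: direction (-16/357, 4/21); meets DJ at N = (17/14, 17/14)
N = D + t·(J−D) with t = 51/14

t = 51/14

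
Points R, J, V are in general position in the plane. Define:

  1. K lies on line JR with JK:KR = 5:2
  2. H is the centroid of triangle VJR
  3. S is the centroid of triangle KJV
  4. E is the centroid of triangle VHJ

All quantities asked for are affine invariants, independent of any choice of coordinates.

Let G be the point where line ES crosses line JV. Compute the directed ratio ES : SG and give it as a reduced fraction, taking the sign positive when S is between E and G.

ES:SG = -8/15

Work in coordinates with R = (0, 0), J = (1, 0), V = (0, 1).
1. K lies on line JR with JK:KR = 5:2 ⇒ K = (2/7, 0)
2. H is the centroid of triangle VJR ⇒ H = (1/3, 1/3)
3. S is the centroid of triangle KJV ⇒ S = (3/7, 1/3)
4. E is the centroid of triangle VHJ ⇒ E = (4/9, 4/9)
line ES meets JV at G = (11/24, 13/24)
S = E + t·(G−E) with t = -8/7, so ES:SG = -8/7:15/7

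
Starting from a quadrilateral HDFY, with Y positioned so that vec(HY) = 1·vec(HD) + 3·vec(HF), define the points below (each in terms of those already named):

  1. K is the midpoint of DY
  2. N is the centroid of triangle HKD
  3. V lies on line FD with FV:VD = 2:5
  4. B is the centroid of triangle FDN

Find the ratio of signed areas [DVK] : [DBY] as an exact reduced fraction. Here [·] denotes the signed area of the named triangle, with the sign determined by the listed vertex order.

Assign H = (0, 0), D = (1, 0), F = (0, 1), Y = (1, 3) — the answer is frame-independent, so this choice is without loss of generality.
1. K is the midpoint of DY ⇒ K = (1, 3/2)
2. N is the centroid of triangle HKD ⇒ N = (2/3, 1/2)
3. V lies on line FD with FV:VD = 2:5 ⇒ V = (2/7, 5/7)
4. B is the centroid of triangle FDN ⇒ B = (5/9, 1/2)
2·[DVK] = -15/14, 2·[DBY] = -4/3
[DVK]:[DBY] = -15/14:-4/3 = 45/56

[DVK]:[DBY] = 45/56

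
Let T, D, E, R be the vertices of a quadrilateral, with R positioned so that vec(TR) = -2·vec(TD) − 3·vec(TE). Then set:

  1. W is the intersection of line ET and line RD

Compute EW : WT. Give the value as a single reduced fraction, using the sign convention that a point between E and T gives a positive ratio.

Assign T = (0, 0), D = (1, 0), E = (0, 1), R = (-2, -3) — the answer is frame-independent, so this choice is without loss of generality.
1. W is the intersection of line ET and line RD ⇒ W = (0, -1)
W = E + t·(T−E) with t = 2, so EW:WT = t:(1−t) = 2:-1

EW:WT = -2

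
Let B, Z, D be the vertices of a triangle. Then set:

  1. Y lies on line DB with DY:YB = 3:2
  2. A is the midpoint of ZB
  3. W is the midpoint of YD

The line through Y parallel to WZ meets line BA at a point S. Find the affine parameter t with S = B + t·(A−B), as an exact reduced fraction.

Assign B = (0, 0), Z = (1, 0), D = (0, 1) — the answer is frame-independent, so this choice is without loss of generality.
1. Y lies on line DB with DY:YB = 3:2 ⇒ Y = (0, 2/5)
2. A is the midpoint of ZB ⇒ A = (1/2, 0)
3. W is the midpoint of YD ⇒ W = (0, 7/10)
through Y parallel to WZ: direction (1, -7/10); meets BA at S = (4/7, 0)
S = B + t·(A−B) with t = 8/7

t = 8/7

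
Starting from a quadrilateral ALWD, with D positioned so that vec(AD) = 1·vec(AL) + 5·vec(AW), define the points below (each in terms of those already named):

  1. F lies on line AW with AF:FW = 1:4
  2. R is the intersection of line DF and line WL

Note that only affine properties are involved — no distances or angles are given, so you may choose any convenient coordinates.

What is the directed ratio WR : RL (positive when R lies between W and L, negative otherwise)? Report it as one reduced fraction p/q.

Work in coordinates with A = (0, 0), L = (1, 0), W = (0, 1), D = (1, 5).
1. F lies on line AW with AF:FW = 1:4 ⇒ F = (0, 1/5)
2. R is the intersection of line DF and line WL ⇒ R = (4/29, 25/29)
R = W + t·(L−W) with t = 4/29, so WR:RL = t:(1−t) = 4/29:25/29

WR:RL = 4/25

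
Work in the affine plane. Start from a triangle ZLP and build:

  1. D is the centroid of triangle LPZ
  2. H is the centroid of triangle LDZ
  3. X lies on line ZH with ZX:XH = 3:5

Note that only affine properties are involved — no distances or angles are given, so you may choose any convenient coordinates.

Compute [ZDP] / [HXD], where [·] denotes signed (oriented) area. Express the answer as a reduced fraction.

[ZDP]:[HXD] = -24/5

Choose coordinates Z = (0, 0), L = (1, 0), P = (0, 1).
1. D is the centroid of triangle LPZ ⇒ D = (1/3, 1/3)
2. H is the centroid of triangle LDZ ⇒ H = (4/9, 1/9)
3. X lies on line ZH with ZX:XH = 3:5 ⇒ X = (1/6, 1/24)
2·[ZDP] = 1/3, 2·[HXD] = -5/72
[ZDP]:[HXD] = 1/3:-5/72 = -24/5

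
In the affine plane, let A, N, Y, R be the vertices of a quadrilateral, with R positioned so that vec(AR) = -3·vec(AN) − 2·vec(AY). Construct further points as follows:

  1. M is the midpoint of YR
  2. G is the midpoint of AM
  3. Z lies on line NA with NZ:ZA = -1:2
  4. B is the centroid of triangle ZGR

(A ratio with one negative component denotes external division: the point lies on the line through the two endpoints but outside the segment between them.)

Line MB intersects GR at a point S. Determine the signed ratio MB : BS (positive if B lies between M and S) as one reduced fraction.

Choose coordinates A = (0, 0), N = (1, 0), Y = (0, 1), R = (-3, -2).
1. M is the midpoint of YR ⇒ M = (-3/2, -1/2)
2. G is the midpoint of AM ⇒ G = (-3/4, -1/4)
3. Z lies on line NA with NZ:ZA = -1:2 ⇒ Z = (2, 0)
4. B is the centroid of triangle ZGR ⇒ B = (-7/12, -3/4)
line MB meets GR at S = (-123/104, -61/104)
B = M + t·(S−M) with t = 26/9, so MB:BS = 26/9:-17/9

MB:BS = -26/17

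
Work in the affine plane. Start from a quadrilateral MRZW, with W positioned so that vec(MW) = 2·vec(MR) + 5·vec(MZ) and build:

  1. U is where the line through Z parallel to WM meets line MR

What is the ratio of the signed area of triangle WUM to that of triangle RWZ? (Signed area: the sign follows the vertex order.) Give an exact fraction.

Assign M = (0, 0), R = (1, 0), Z = (0, 1), W = (2, 5) — the answer is frame-independent, so this choice is without loss of generality.
1. U is where the line through Z parallel to WM meets line MR ⇒ U = (-2/5, 0)
2·[WUM] = 2, 2·[RWZ] = 6
[WUM]:[RWZ] = 2:6 = 1/3

[WUM]:[RWZ] = 1/3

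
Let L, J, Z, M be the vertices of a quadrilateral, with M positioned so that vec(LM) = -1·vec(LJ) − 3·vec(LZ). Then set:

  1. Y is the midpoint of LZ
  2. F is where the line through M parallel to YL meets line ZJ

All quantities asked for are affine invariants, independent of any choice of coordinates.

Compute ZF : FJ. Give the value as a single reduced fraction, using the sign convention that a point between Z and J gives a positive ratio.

Choose coordinates L = (0, 0), J = (1, 0), Z = (0, 1), M = (-1, -3).
1. Y is the midpoint of LZ ⇒ Y = (0, 1/2)
2. F is where the line through M parallel to YL meets line ZJ ⇒ F = (-1, 2)
F = Z + t·(J−Z) with t = -1, so ZF:FJ = t:(1−t) = -1:2

ZF:FJ = -1/2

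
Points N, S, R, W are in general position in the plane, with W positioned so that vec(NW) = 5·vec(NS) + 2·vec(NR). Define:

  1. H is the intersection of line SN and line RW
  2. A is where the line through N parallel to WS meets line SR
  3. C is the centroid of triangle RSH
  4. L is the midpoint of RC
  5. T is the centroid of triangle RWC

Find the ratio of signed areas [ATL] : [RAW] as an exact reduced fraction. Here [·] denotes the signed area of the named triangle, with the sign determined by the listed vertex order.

[ATL]:[RAW] = 11/36

Choose coordinates N = (0, 0), S = (1, 0), R = (0, 1), W = (5, 2).
1. H is the intersection of line SN and line RW ⇒ H = (-5, 0)
2. A is where the line through N parallel to WS meets line SR ⇒ A = (2/3, 1/3)
3. C is the centroid of triangle RSH ⇒ C = (-4/3, 1/3)
4. L is the midpoint of RC ⇒ L = (-2/3, 2/3)
5. T is the centroid of triangle RWC ⇒ T = (11/9, 10/9)
2·[ATL] = 11/9, 2·[RAW] = 4
[ATL]:[RAW] = 11/9:4 = 11/36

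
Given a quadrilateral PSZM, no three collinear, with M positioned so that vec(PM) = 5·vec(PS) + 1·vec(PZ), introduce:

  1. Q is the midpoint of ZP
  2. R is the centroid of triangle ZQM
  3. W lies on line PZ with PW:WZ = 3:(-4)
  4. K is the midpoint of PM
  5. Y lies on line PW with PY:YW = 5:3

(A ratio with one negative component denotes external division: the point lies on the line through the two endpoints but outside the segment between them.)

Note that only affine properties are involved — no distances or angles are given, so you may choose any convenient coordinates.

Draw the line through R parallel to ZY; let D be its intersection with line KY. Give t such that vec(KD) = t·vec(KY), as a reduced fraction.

Choose coordinates P = (0, 0), S = (1, 0), Z = (0, 1), M = (5, 1).
1. Q is the midpoint of ZP ⇒ Q = (0, 1/2)
2. R is the centroid of triangle ZQM ⇒ R = (5/3, 5/6)
3. W lies on line PZ with PW:WZ = 3:(-4) ⇒ W = (0, -3)
4. K is the midpoint of PM ⇒ K = (5/2, 1/2)
5. Y lies on line PW with PY:YW = 5:3 ⇒ Y = (0, -15/8)
through R parallel to ZY: direction (0, -23/8); meets KY at D = (5/3, -7/24)
D = K + t·(Y−K) with t = 1/3

t = 1/3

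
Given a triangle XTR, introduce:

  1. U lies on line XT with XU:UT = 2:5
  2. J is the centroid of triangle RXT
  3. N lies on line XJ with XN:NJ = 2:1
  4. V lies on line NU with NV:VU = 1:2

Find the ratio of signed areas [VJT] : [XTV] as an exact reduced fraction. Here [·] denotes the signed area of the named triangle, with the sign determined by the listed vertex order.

[VJT]:[XTV] = -29/28

Work in coordinates with X = (0, 0), T = (1, 0), R = (0, 1).
1. U lies on line XT with XU:UT = 2:5 ⇒ U = (2/7, 0)
2. J is the centroid of triangle RXT ⇒ J = (1/3, 1/3)
3. N lies on line XJ with XN:NJ = 2:1 ⇒ N = (2/9, 2/9)
4. V lies on line NU with NV:VU = 1:2 ⇒ V = (46/189, 4/27)
2·[VJT] = -29/189, 2·[XTV] = 4/27
[VJT]:[XTV] = -29/189:4/27 = -29/28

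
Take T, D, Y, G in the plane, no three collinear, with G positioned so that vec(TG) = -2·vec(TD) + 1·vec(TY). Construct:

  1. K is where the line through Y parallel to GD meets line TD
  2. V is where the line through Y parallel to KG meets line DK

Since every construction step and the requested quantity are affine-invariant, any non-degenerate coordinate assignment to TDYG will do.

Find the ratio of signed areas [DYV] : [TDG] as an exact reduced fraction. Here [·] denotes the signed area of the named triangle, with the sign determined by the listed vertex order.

[DYV]:[TDG] = -4

Set T = (0, 0), D = (1, 0), Y = (0, 1), G = (-2, 1); any affine frame gives the same invariant.
1. K is where the line through Y parallel to GD meets line TD ⇒ K = (3, 0)
2. V is where the line through Y parallel to KG meets line DK ⇒ V = (5, 0)
2·[DYV] = -4, 2·[TDG] = 1
[DYV]:[TDG] = -4:1 = -4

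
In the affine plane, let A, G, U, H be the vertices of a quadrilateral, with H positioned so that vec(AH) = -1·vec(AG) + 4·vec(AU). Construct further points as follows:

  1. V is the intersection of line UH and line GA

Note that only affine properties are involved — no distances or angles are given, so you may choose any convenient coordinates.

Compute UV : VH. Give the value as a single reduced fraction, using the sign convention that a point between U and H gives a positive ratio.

Choose coordinates A = (0, 0), G = (1, 0), U = (0, 1), H = (-1, 4).
1. V is the intersection of line UH and line GA ⇒ V = (1/3, 0)
V = U + t·(H−U) with t = -1/3, so UV:VH = t:(1−t) = -1/3:4/3

UV:VH = -1/4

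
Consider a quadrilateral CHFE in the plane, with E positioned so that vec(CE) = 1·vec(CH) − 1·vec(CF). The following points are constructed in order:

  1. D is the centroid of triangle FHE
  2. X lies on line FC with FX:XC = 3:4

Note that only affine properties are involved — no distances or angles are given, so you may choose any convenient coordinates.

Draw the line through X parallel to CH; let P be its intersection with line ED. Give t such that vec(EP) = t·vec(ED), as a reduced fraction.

t = 11/7

Work in coordinates with C = (0, 0), H = (1, 0), F = (0, 1), E = (1, -1).
1. D is the centroid of triangle FHE ⇒ D = (2/3, 0)
2. X lies on line FC with FX:XC = 3:4 ⇒ X = (0, 4/7)
through X parallel to CH: direction (1, 0); meets ED at P = (10/21, 4/7)
P = E + t·(D−E) with t = 11/7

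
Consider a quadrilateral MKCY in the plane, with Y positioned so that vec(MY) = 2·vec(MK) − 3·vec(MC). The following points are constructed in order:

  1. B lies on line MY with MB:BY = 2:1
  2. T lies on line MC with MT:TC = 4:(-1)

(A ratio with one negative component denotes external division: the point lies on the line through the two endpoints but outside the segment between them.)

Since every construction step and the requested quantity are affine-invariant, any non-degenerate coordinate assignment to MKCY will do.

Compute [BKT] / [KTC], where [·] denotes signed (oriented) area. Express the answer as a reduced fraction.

Set M = (0, 0), K = (1, 0), C = (0, 1), Y = (2, -3); any affine frame gives the same invariant.
1. B lies on line MY with MB:BY = 2:1 ⇒ B = (4/3, -2)
2. T lies on line MC with MT:TC = 4:(-1) ⇒ T = (0, 4/3)
2·[BKT] = 14/9, 2·[KTC] = 1/3
[BKT]:[KTC] = 14/9:1/3 = 14/3

[BKT]:[KTC] = 14/3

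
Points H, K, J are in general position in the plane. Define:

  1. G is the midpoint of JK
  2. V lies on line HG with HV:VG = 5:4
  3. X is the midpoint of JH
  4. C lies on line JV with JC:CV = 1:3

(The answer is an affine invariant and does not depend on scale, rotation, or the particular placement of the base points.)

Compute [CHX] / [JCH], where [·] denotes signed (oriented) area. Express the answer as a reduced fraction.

[CHX]:[JCH] = 1/2

Work in coordinates with H = (0, 0), K = (1, 0), J = (0, 1).
1. G is the midpoint of JK ⇒ G = (1/2, 1/2)
2. V lies on line HG with HV:VG = 5:4 ⇒ V = (5/18, 5/18)
3. X is the midpoint of JH ⇒ X = (0, 1/2)
4. C lies on line JV with JC:CV = 1:3 ⇒ C = (5/72, 59/72)
2·[CHX] = -5/144, 2·[JCH] = -5/72
[CHX]:[JCH] = -5/144:-5/72 = 1/2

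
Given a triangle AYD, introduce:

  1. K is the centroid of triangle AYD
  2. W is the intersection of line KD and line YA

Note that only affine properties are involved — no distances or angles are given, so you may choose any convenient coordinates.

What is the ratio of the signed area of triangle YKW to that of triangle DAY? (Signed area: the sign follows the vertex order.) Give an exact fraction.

[YKW]:[DAY] = 1/6

Set A = (0, 0), Y = (1, 0), D = (0, 1); any affine frame gives the same invariant.
1. K is the centroid of triangle AYD ⇒ K = (1/3, 1/3)
2. W is the intersection of line KD and line YA ⇒ W = (1/2, 0)
2·[YKW] = 1/6, 2·[DAY] = 1
[YKW]:[DAY] = 1/6:1 = 1/6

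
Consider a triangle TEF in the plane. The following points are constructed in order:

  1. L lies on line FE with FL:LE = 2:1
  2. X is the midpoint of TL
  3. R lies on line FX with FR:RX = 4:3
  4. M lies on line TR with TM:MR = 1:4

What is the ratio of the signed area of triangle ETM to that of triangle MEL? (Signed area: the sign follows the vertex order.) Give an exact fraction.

[ETM]:[MEL] = -11/30

Work in coordinates with T = (0, 0), E = (1, 0), F = (0, 1).
1. L lies on line FE with FL:LE = 2:1 ⇒ L = (2/3, 1/3)
2. X is the midpoint of TL ⇒ X = (1/3, 1/6)
3. R lies on line FX with FR:RX = 4:3 ⇒ R = (4/21, 11/21)
4. M lies on line TR with TM:MR = 1:4 ⇒ M = (4/105, 11/105)
2·[ETM] = -11/105, 2·[MEL] = 2/7
[ETM]:[MEL] = -11/105:2/7 = -11/30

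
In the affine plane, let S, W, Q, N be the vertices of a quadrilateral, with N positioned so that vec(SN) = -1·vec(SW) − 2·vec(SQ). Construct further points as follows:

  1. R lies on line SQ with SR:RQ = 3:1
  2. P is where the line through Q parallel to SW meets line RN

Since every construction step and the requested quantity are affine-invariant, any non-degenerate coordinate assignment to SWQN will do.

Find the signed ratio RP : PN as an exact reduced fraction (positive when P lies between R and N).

RP:PN = -1/12

Set S = (0, 0), W = (1, 0), Q = (0, 1), N = (-1, -2); any affine frame gives the same invariant.
1. R lies on line SQ with SR:RQ = 3:1 ⇒ R = (0, 3/4)
2. P is where the line through Q parallel to SW meets line RN ⇒ P = (1/11, 1)
P = R + t·(N−R) with t = -1/11, so RP:PN = t:(1−t) = -1/11:12/11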